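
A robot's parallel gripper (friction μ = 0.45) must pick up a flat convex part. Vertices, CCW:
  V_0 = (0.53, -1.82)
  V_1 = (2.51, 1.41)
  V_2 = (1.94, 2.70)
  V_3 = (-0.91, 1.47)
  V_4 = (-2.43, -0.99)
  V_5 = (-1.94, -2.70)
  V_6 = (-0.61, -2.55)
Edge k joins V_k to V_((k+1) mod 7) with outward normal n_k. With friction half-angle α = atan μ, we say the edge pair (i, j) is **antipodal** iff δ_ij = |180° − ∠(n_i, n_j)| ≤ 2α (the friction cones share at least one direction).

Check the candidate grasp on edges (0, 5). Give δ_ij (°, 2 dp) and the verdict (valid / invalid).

δ = 127.94°, invalid

α = atan 0.45 = 24.23°;  2α = 48.46°
edge 0: e_0 = (+1.98, +3.23);  n_0 = (+0.8526, -0.5226)
edge 5: e_5 = (+1.33, +0.15);  n_5 = (+0.1121, -0.9937)
∠(n_0, n_5) = 52.06°
δ = |180° − 52.06°| = 127.94°
127.94° > 2α = 48.46°  →  invalid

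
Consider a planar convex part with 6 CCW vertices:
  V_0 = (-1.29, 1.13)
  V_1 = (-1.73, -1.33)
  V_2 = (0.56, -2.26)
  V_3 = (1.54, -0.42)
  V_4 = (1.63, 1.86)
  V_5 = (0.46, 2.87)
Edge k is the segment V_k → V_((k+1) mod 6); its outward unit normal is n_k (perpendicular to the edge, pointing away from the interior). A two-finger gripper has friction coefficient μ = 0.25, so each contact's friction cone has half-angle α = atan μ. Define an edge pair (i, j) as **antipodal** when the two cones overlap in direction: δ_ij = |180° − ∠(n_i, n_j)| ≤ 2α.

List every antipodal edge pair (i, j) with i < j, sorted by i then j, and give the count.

α = atan 0.25 = 14.04°;  2α = 28.07°
n_0 = (-0.9844, +0.1761)
n_1 = (-0.3763, -0.9265)
n_2 = (+0.8826, -0.4701)
n_3 = (+0.9992, -0.0394)
n_4 = (+0.6535, +0.7570)
n_5 = (-0.7051, +0.7091)
  (0,1): δ = 101.96°  ·
  (0,2): δ = 17.90°  ✓
  (0,3): δ = 7.88°  ✓
  (0,4): δ = 59.34°  ·
  (0,5): δ = 144.98°  ·
  (1,2): δ = 95.94°  ·
  (1,3): δ = 70.16°  ·
  (1,4): δ = 18.70°  ✓
  (1,5): δ = 66.94°  ·
  (2,3): δ = 154.22°  ·
  (2,4): δ = 102.76°  ·
  (2,5): δ = 17.12°  ✓
  (3,4): δ = 128.54°  ·
  (3,5): δ = 42.90°  ·
  (4,5): δ = 94.36°  ·
antipodal pairs: 4

count = 4; pairs: (0,2), (0,3), (1,4), (2,5)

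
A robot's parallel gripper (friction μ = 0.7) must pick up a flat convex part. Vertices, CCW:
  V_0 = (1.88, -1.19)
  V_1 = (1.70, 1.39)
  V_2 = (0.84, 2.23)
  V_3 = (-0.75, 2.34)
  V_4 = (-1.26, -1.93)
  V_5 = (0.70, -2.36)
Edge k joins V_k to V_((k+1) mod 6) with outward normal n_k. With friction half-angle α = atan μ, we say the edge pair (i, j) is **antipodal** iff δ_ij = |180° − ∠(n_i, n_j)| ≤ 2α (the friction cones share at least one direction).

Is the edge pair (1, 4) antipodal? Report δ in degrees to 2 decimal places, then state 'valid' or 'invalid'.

δ = 31.95°, valid

α = atan 0.7 = 34.99°;  2α = 69.98°
edge 1: e_1 = (-0.86, +0.84);  n_1 = (+0.6987, +0.7154)
edge 4: e_4 = (+1.96, -0.43);  n_4 = (-0.2143, -0.9768)
∠(n_1, n_4) = 148.05°
δ = |180° − 148.05°| = 31.95°
31.95° ≤ 2α = 69.98°  →  valid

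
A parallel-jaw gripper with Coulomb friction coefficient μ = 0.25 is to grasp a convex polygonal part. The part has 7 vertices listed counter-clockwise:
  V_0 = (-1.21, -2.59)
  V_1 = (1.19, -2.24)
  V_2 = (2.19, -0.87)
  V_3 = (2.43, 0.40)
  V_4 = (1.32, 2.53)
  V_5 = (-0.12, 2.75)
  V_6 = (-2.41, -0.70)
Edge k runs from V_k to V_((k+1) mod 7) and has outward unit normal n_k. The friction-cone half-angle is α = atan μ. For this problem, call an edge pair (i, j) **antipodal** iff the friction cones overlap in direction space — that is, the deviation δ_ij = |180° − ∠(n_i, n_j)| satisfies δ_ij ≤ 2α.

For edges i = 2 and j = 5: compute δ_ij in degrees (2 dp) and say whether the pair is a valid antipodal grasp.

δ = 22.87°, valid

α = atan 0.25 = 14.04°;  2α = 28.07°
edge 2: e_2 = (+0.24, +1.27);  n_2 = (+0.9826, -0.1857)
edge 5: e_5 = (-2.29, -3.45);  n_5 = (-0.8332, +0.5530)
∠(n_2, n_5) = 157.13°
δ = |180° − 157.13°| = 22.87°
22.87° ≤ 2α = 28.07°  →  valid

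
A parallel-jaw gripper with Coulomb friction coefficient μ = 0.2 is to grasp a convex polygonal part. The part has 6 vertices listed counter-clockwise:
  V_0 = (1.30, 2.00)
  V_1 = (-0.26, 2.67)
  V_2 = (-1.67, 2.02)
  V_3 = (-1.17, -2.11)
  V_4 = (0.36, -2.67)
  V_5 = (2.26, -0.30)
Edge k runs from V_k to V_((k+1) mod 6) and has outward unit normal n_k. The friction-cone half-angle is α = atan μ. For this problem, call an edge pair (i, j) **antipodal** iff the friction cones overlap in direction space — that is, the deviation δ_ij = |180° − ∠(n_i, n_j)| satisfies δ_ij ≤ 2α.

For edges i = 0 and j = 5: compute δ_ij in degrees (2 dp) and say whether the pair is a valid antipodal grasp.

α = atan 0.2 = 11.31°;  2α = 22.62°
edge 0: e_0 = (-1.56, +0.67);  n_0 = (+0.3946, +0.9188)
edge 5: e_5 = (-0.96, +2.30);  n_5 = (+0.9228, +0.3852)
∠(n_0, n_5) = 44.10°
δ = |180° − 44.10°| = 135.90°
135.90° > 2α = 22.62°  →  invalid

δ = 135.90°, invalid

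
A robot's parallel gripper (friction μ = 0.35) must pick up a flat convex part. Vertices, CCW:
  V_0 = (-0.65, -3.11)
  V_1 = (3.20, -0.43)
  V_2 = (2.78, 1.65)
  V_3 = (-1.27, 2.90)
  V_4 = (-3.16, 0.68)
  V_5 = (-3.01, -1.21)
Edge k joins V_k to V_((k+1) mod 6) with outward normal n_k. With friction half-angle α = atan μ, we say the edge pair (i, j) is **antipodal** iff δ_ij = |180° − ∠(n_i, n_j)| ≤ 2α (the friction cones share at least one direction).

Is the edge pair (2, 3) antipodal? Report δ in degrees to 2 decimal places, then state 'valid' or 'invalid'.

δ = 113.26°, invalid

α = atan 0.35 = 19.29°;  2α = 38.58°
edge 2: e_2 = (-4.05, +1.25);  n_2 = (+0.2949, +0.9555)
edge 3: e_3 = (-1.89, -2.22);  n_3 = (-0.7614, +0.6482)
∠(n_2, n_3) = 66.74°
δ = |180° − 66.74°| = 113.26°
113.26° > 2α = 38.58°  →  invalid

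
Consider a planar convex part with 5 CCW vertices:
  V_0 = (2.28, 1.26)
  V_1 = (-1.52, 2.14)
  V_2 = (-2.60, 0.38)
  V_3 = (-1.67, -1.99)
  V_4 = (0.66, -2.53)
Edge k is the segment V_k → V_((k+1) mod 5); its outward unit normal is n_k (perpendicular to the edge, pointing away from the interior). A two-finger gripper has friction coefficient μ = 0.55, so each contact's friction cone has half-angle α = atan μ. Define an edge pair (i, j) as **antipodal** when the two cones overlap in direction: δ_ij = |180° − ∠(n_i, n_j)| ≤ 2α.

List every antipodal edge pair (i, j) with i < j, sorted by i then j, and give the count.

α = atan 0.55 = 28.81°;  2α = 57.62°
n_0 = (+0.2256, +0.9742)
n_1 = (-0.8523, +0.5230)
n_2 = (-0.9309, -0.3653)
n_3 = (-0.2258, -0.9742)
n_4 = (+0.9195, -0.3930)
  (0,1): δ = 108.50°  ·
  (0,2): δ = 55.54°  ✓
  (0,3): δ = 0.01°  ✓
  (0,4): δ = 79.89°  ·
  (1,2): δ = 127.04°  ·
  (1,3): δ = 71.51°  ·
  (1,4): δ = 8.39°  ✓
  (2,3): δ = 124.47°  ·
  (2,4): δ = 44.57°  ✓
  (3,4): δ = 100.10°  ·
antipodal pairs: 4

count = 4; pairs: (0,2), (0,3), (1,4), (2,4)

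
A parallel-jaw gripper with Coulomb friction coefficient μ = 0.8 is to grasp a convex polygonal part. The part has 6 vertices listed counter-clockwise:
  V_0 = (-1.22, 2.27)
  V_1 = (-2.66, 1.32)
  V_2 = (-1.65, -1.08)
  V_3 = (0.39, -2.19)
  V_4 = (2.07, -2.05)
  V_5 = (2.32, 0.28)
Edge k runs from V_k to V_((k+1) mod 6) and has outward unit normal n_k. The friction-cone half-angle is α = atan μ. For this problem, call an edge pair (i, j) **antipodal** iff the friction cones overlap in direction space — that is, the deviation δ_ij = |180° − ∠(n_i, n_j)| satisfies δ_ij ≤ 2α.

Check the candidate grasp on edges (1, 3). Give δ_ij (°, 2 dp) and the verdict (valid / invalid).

δ = 108.06°, invalid

α = atan 0.8 = 38.66°;  2α = 77.32°
edge 1: e_1 = (+1.01, -2.40);  n_1 = (-0.9217, -0.3879)
edge 3: e_3 = (+1.68, +0.14);  n_3 = (+0.0830, -0.9965)
∠(n_1, n_3) = 71.94°
δ = |180° − 71.94°| = 108.06°
108.06° > 2α = 77.32°  →  invalid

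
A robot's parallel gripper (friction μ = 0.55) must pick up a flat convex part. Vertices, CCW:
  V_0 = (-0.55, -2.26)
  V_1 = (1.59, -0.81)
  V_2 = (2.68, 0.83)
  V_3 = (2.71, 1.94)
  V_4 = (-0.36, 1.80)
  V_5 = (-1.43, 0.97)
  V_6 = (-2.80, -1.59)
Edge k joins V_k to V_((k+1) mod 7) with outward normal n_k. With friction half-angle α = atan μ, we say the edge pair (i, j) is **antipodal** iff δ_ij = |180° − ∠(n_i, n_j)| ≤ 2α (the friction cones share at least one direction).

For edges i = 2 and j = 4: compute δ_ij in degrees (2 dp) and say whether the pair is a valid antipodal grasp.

α = atan 0.55 = 28.81°;  2α = 57.62°
edge 2: e_2 = (+0.03, +1.11);  n_2 = (+0.9996, -0.0270)
edge 4: e_4 = (-1.07, -0.83);  n_4 = (-0.6129, +0.7901)
∠(n_2, n_4) = 129.35°
δ = |180° − 129.35°| = 50.65°
50.65° ≤ 2α = 57.62°  →  valid

δ = 50.65°, valid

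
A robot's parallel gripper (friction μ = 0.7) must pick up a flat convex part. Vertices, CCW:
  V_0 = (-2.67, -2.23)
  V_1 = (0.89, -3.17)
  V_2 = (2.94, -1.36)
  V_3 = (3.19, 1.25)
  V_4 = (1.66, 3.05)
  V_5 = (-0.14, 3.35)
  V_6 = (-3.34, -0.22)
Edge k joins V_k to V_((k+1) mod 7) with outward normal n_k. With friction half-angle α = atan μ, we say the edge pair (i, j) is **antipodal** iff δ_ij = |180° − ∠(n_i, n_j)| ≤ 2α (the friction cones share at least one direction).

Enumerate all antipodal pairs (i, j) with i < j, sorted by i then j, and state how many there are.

α = atan 0.7 = 34.99°;  2α = 69.98°
n_0 = (-0.2553, -0.9669)
n_1 = (+0.6619, -0.7496)
n_2 = (+0.9954, -0.0953)
n_3 = (+0.7619, +0.6476)
n_4 = (+0.1644, +0.9864)
n_5 = (-0.7446, +0.6675)
n_6 = (-0.9487, -0.3162)
  (0,1): δ = 123.77°  ·
  (0,2): δ = 80.68°  ·
  (0,3): δ = 34.84°  ✓
  (0,4): δ = 5.33°  ✓
  (0,5): δ = 62.92°  ✓
  (0,6): δ = 123.23°  ·
  (1,2): δ = 136.91°  ·
  (1,3): δ = 91.08°  ·
  (1,4): δ = 50.90°  ✓
  (1,5): δ = 6.69°  ✓
  (1,6): δ = 66.99°  ✓
  (2,3): δ = 134.16°  ·
  (2,4): δ = 93.99°  ·
  (2,5): δ = 36.40°  ✓
  (2,6): δ = 23.91°  ✓
  (3,4): δ = 139.83°  ·
  (3,5): δ = 82.24°  ·
  (3,6): δ = 21.93°  ✓
  (4,5): δ = 122.41°  ·
  (4,6): δ = 62.10°  ✓
  (5,6): δ = 119.69°  ·
antipodal pairs: 10

count = 10; pairs: (0,3), (0,4), (0,5), (1,4), (1,5), (1,6), (2,5), (2,6), (3,6), (4,6)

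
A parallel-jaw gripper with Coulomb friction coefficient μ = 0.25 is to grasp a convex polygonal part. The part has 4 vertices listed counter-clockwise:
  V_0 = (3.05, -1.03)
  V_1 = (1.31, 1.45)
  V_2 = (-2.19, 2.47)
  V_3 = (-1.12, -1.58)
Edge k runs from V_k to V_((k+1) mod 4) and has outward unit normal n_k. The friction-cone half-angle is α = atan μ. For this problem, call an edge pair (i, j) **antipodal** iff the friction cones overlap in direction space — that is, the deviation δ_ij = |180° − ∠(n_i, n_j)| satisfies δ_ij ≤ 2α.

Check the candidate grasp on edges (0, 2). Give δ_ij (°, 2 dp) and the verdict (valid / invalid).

α = atan 0.25 = 14.04°;  2α = 28.07°
edge 0: e_0 = (-1.74, +2.48);  n_0 = (+0.8186, +0.5743)
edge 2: e_2 = (+1.07, -4.05);  n_2 = (-0.9668, -0.2554)
∠(n_0, n_2) = 159.75°
δ = |180° − 159.75°| = 20.25°
20.25° ≤ 2α = 28.07°  →  valid

δ = 20.25°, valid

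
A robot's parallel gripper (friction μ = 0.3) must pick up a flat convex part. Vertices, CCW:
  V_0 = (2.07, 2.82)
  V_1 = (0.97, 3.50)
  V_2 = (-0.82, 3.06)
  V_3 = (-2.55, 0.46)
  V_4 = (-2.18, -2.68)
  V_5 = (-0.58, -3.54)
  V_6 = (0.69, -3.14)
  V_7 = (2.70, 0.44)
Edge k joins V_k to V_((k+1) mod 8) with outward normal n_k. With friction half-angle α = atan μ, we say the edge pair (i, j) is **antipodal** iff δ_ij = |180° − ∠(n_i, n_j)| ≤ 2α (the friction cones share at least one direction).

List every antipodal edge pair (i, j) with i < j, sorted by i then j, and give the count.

α = atan 0.3 = 16.70°;  2α = 33.40°
n_0 = (+0.5258, +0.8506)
n_1 = (-0.2387, +0.9711)
n_2 = (-0.8325, +0.5540)
n_3 = (-0.9931, -0.1170)
n_4 = (-0.4734, -0.8808)
n_5 = (+0.3004, -0.9538)
n_6 = (+0.8720, -0.4896)
n_7 = (+0.9667, +0.2559)
  (0,1): δ = 134.47°  ·
  (0,2): δ = 91.92°  ·
  (0,3): δ = 51.56°  ·
  (0,4): δ = 3.47°  ✓
  (0,5): δ = 49.21°  ·
  (0,6): δ = 92.41°  ·
  (0,7): δ = 136.55°  ·
  (1,2): δ = 137.45°  ·
  (1,3): δ = 97.09°  ·
  (1,4): δ = 42.07°  ·
  (1,5): δ = 3.67°  ✓
  (1,6): δ = 46.88°  ·
  (1,7): δ = 91.02°  ·
  (2,3): δ = 139.64°  ·
  (2,4): δ = 84.62°  ·
  (2,5): δ = 38.88°  ·
  (2,6): δ = 4.33°  ✓
  (2,7): δ = 48.47°  ·
  (3,4): δ = 124.98°  ·
  (3,5): δ = 79.24°  ·
  (3,6): δ = 36.03°  ·
  (3,7): δ = 8.11°  ✓
  (4,5): δ = 134.26°  ·
  (4,6): δ = 91.05°  ·
  (4,7): δ = 46.92°  ·
  (5,6): δ = 136.79°  ·
  (5,7): δ = 92.66°  ·
  (6,7): δ = 135.86°  ·
antipodal pairs: 4

count = 4; pairs: (0,4), (1,5), (2,6), (3,7)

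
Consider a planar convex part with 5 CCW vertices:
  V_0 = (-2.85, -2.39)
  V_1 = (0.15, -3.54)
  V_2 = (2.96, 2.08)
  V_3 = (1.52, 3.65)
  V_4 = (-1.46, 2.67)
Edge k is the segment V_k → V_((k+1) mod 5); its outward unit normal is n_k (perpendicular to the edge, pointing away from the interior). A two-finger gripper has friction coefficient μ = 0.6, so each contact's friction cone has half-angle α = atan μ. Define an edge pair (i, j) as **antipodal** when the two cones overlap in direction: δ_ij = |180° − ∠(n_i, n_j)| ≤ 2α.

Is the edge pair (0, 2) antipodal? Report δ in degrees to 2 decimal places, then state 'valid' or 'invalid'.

α = atan 0.6 = 30.96°;  2α = 61.93°
edge 0: e_0 = (+3.00, -1.15);  n_0 = (-0.3579, -0.9337)
edge 2: e_2 = (-1.44, +1.57);  n_2 = (+0.7370, +0.6759)
∠(n_0, n_2) = 153.50°
δ = |180° − 153.50°| = 26.50°
26.50° ≤ 2α = 61.93°  →  valid

δ = 26.50°, valid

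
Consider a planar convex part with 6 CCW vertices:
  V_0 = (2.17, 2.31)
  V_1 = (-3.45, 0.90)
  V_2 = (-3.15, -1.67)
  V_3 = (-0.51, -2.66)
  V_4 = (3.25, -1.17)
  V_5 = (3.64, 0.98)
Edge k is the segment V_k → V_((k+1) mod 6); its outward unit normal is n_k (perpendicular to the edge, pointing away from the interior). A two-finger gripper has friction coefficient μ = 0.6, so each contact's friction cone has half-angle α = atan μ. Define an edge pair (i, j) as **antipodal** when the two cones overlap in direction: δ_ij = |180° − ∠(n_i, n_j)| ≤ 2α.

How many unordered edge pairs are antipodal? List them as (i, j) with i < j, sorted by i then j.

count = 5; pairs: (0,2), (0,3), (1,4), (1,5), (2,5)

α = atan 0.6 = 30.96°;  2α = 61.93°
n_0 = (-0.2433, +0.9699)
n_1 = (-0.9933, -0.1159)
n_2 = (-0.3511, -0.9363)
n_3 = (+0.3684, -0.9297)
n_4 = (+0.9839, -0.1785)
n_5 = (+0.6709, +0.7415)
  (0,1): δ = 97.43°  ·
  (0,2): δ = 34.64°  ✓
  (0,3): δ = 7.53°  ✓
  (0,4): δ = 65.63°  ·
  (0,5): δ = 123.78°  ·
  (1,2): δ = 117.21°  ·
  (1,3): δ = 75.04°  ·
  (1,4): δ = 16.94°  ✓
  (1,5): δ = 41.20°  ✓
  (2,3): δ = 137.83°  ·
  (2,4): δ = 79.73°  ·
  (2,5): δ = 21.58°  ✓
  (3,4): δ = 121.90°  ·
  (3,5): δ = 63.75°  ·
  (4,5): δ = 121.86°  ·
antipodal pairs: 5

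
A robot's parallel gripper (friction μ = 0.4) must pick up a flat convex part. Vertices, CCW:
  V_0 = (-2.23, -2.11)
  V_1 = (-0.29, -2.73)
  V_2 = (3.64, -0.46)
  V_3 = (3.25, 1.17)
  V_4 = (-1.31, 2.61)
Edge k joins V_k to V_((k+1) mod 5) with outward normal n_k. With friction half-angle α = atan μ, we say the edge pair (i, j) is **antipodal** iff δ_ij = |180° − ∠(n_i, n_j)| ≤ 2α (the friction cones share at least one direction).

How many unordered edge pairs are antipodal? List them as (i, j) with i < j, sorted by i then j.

α = atan 0.4 = 21.80°;  2α = 43.60°
n_0 = (-0.3044, -0.9525)
n_1 = (+0.5002, -0.8659)
n_2 = (+0.9725, +0.2327)
n_3 = (+0.3011, +0.9536)
n_4 = (-0.9815, +0.1913)
  (0,1): δ = 132.27°  ·
  (0,2): δ = 58.82°  ·
  (0,3): δ = 0.20°  ✓
  (0,4): δ = 96.69°  ·
  (1,2): δ = 106.56°  ·
  (1,3): δ = 47.54°  ·
  (1,4): δ = 48.96°  ·
  (2,3): δ = 120.98°  ·
  (2,4): δ = 24.49°  ✓
  (3,4): δ = 83.50°  ·
antipodal pairs: 2

count = 2; pairs: (0,3), (2,4)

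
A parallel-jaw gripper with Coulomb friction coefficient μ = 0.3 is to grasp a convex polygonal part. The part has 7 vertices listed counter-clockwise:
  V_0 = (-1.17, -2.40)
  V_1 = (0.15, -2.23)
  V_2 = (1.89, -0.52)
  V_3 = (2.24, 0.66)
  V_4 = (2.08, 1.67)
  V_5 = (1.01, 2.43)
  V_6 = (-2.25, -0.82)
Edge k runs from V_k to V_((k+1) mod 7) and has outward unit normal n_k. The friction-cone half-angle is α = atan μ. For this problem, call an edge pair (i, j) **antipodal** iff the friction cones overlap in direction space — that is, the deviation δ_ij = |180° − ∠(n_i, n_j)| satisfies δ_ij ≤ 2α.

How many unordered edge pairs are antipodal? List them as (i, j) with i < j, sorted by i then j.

count = 4; pairs: (1,5), (2,5), (3,6), (4,6)

α = atan 0.3 = 16.70°;  2α = 33.40°
n_0 = (+0.1277, -0.9918)
n_1 = (+0.7009, -0.7132)
n_2 = (+0.9587, -0.2844)
n_3 = (+0.9877, +0.1565)
n_4 = (+0.5791, +0.8153)
n_5 = (-0.7060, +0.7082)
n_6 = (-0.8256, -0.5643)
  (0,1): δ = 142.84°  ·
  (0,2): δ = 113.86°  ·
  (0,3): δ = 88.34°  ·
  (0,4): δ = 42.72°  ·
  (0,5): δ = 37.57°  ·
  (0,6): δ = 117.02°  ·
  (1,2): δ = 151.02°  ·
  (1,3): δ = 125.50°  ·
  (1,4): δ = 79.89°  ·
  (1,5): δ = 0.41°  ✓
  (1,6): δ = 79.85°  ·
  (2,3): δ = 154.48°  ·
  (2,4): δ = 108.86°  ·
  (2,5): δ = 28.57°  ✓
  (2,6): δ = 50.88°  ·
  (3,4): δ = 134.39°  ·
  (3,5): δ = 54.09°  ·
  (3,6): δ = 25.35°  ✓
  (4,5): δ = 99.70°  ·
  (4,6): δ = 20.26°  ✓
  (5,6): δ = 100.56°  ·
antipodal pairs: 4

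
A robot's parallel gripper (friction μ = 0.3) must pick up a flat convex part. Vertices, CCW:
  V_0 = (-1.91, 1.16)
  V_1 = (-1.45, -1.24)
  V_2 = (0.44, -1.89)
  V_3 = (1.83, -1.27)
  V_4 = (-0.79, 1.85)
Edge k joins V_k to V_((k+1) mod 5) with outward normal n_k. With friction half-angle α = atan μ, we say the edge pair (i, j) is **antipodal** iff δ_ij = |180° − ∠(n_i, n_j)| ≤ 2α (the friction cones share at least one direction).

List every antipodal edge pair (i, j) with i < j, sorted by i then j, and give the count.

count = 3; pairs: (0,3), (1,3), (2,4)

α = atan 0.3 = 16.70°;  2α = 33.40°
n_0 = (-0.9821, -0.1882)
n_1 = (-0.3252, -0.9456)
n_2 = (+0.4074, -0.9133)
n_3 = (+0.7658, +0.6431)
n_4 = (-0.5245, +0.8514)
  (0,1): δ = 119.83°  ·
  (0,2): δ = 76.81°  ·
  (0,3): δ = 29.17°  ✓
  (0,4): δ = 110.79°  ·
  (1,2): δ = 136.98°  ·
  (1,3): δ = 31.00°  ✓
  (1,4): δ = 50.61°  ·
  (2,3): δ = 74.02°  ·
  (2,4): δ = 7.60°  ✓
  (3,4): δ = 98.39°  ·
antipodal pairs: 3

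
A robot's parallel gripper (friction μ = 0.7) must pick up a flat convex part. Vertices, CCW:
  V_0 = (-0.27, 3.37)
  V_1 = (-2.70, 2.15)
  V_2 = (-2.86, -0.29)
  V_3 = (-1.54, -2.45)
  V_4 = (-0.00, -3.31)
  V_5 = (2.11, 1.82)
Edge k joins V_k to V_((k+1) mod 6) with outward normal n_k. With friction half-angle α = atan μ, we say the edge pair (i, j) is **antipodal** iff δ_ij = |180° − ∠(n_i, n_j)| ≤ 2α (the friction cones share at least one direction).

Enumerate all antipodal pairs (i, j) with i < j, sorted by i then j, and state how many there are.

α = atan 0.7 = 34.99°;  2α = 69.98°
n_0 = (-0.4487, +0.8937)
n_1 = (-0.9979, +0.0654)
n_2 = (-0.8533, -0.5215)
n_3 = (-0.4876, -0.8731)
n_4 = (+0.9248, -0.3804)
n_5 = (+0.5457, +0.8380)
  (0,1): δ = 120.41°  ·
  (0,2): δ = 85.23°  ·
  (0,3): δ = 55.84°  ✓
  (0,4): δ = 40.98°  ✓
  (0,5): δ = 120.27°  ·
  (1,2): δ = 144.82°  ·
  (1,3): δ = 115.43°  ·
  (1,4): δ = 18.61°  ✓
  (1,5): δ = 60.68°  ✓
  (2,3): δ = 150.61°  ·
  (2,4): δ = 53.79°  ✓
  (2,5): δ = 25.50°  ✓
  (3,4): δ = 83.18°  ·
  (3,5): δ = 3.89°  ✓
  (4,5): δ = 100.72°  ·
antipodal pairs: 7

count = 7; pairs: (0,3), (0,4), (1,4), (1,5), (2,4), (2,5), (3,5)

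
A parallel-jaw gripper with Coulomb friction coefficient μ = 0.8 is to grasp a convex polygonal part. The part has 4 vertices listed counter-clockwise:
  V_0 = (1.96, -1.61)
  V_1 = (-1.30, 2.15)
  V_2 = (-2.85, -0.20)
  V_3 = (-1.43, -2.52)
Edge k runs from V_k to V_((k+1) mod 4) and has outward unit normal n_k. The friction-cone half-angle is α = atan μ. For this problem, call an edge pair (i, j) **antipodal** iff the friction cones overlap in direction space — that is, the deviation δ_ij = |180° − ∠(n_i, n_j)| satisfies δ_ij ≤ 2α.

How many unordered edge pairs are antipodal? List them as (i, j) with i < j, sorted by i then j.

count = 4; pairs: (0,1), (0,2), (0,3), (1,3)

α = atan 0.8 = 38.66°;  2α = 77.32°
n_0 = (+0.7556, +0.6551)
n_1 = (-0.8348, +0.5506)
n_2 = (-0.8529, -0.5220)
n_3 = (+0.2593, -0.9658)
  (0,1): δ = 74.33°  ✓
  (0,2): δ = 9.46°  ✓
  (0,3): δ = 64.10°  ✓
  (1,2): δ = 115.12°  ·
  (1,3): δ = 41.57°  ✓
  (2,3): δ = 106.44°  ·
antipodal pairs: 4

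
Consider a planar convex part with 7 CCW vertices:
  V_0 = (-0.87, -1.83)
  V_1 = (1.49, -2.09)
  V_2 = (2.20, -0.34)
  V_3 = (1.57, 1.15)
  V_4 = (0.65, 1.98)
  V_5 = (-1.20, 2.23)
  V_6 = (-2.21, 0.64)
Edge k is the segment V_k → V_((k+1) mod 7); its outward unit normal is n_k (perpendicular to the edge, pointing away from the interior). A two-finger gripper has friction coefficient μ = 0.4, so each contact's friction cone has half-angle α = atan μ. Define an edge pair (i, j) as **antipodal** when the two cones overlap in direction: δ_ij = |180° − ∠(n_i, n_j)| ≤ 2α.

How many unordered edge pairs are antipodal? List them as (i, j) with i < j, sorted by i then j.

α = atan 0.4 = 21.80°;  2α = 43.60°
n_0 = (-0.1095, -0.9940)
n_1 = (+0.9266, -0.3760)
n_2 = (+0.9211, +0.3894)
n_3 = (+0.6699, +0.7425)
n_4 = (+0.1339, +0.9910)
n_5 = (-0.8441, +0.5362)
n_6 = (-0.8790, -0.4769)
  (0,1): δ = 105.80°  ·
  (0,2): δ = 60.79°  ·
  (0,3): δ = 35.77°  ✓
  (0,4): δ = 1.41°  ✓
  (0,5): δ = 63.86°  ·
  (0,6): δ = 124.77°  ·
  (1,2): δ = 135.00°  ·
  (1,3): δ = 109.97°  ·
  (1,4): δ = 75.61°  ·
  (1,5): δ = 10.34°  ✓
  (1,6): δ = 50.56°  ·
  (2,3): δ = 154.98°  ·
  (2,4): δ = 120.62°  ·
  (2,5): δ = 55.34°  ·
  (2,6): δ = 5.56°  ✓
  (3,4): δ = 145.64°  ·
  (3,5): δ = 80.37°  ·
  (3,6): δ = 19.46°  ✓
  (4,5): δ = 114.73°  ·
  (4,6): δ = 53.82°  ·
  (5,6): δ = 119.10°  ·
antipodal pairs: 5

count = 5; pairs: (0,3), (0,4), (1,5), (2,6), (3,6)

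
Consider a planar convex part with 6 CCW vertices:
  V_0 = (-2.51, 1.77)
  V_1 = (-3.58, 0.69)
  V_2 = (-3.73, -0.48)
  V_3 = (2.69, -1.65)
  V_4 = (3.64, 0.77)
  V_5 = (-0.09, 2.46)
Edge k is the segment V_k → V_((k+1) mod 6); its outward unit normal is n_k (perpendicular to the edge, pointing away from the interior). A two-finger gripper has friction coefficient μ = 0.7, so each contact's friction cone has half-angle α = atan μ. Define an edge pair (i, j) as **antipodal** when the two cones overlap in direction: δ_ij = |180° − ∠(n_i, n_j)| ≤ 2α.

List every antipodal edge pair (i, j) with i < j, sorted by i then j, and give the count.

count = 6; pairs: (0,2), (0,3), (1,3), (2,4), (2,5), (3,5)

α = atan 0.7 = 34.99°;  2α = 69.98°
n_0 = (-0.7104, +0.7038)
n_1 = (-0.9919, +0.1272)
n_2 = (-0.1793, -0.9838)
n_3 = (+0.9308, -0.3654)
n_4 = (+0.4127, +0.9109)
n_5 = (-0.2742, +0.9617)
  (0,1): δ = 142.57°  ·
  (0,2): δ = 55.59°  ✓
  (0,3): δ = 23.30°  ✓
  (0,4): δ = 110.36°  ·
  (0,5): δ = 150.65°  ·
  (1,2): δ = 93.02°  ·
  (1,3): δ = 14.13°  ✓
  (1,4): δ = 72.93°  ·
  (1,5): δ = 113.22°  ·
  (2,3): δ = 101.10°  ·
  (2,4): δ = 14.05°  ✓
  (2,5): δ = 26.24°  ✓
  (3,4): δ = 92.94°  ·
  (3,5): δ = 52.65°  ✓
  (4,5): δ = 139.71°  ·
antipodal pairs: 6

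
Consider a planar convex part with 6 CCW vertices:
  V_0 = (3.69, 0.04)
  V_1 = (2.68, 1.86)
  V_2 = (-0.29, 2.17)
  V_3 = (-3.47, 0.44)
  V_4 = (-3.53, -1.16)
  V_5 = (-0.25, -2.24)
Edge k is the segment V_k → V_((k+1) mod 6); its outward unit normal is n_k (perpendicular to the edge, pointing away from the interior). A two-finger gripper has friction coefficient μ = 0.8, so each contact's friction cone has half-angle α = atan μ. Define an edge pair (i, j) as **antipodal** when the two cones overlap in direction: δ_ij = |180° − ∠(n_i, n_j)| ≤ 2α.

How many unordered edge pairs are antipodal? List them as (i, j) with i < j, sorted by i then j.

count = 7; pairs: (0,3), (0,4), (1,4), (1,5), (2,4), (2,5), (3,5)

α = atan 0.8 = 38.66°;  2α = 77.32°
n_0 = (+0.8744, +0.4852)
n_1 = (+0.1038, +0.9946)
n_2 = (-0.4779, +0.8784)
n_3 = (-0.9993, +0.0375)
n_4 = (-0.3128, -0.9498)
n_5 = (+0.5009, -0.8655)
  (0,1): δ = 124.99°  ·
  (0,2): δ = 90.48°  ·
  (0,3): δ = 31.18°  ✓
  (0,4): δ = 42.75°  ✓
  (0,5): δ = 91.03°  ·
  (1,2): δ = 145.49°  ·
  (1,3): δ = 86.19°  ·
  (1,4): δ = 12.27°  ✓
  (1,5): δ = 36.02°  ✓
  (2,3): δ = 120.69°  ·
  (2,4): δ = 46.77°  ✓
  (2,5): δ = 1.51°  ✓
  (3,4): δ = 106.08°  ·
  (3,5): δ = 57.80°  ✓
  (4,5): δ = 131.72°  ·
antipodal pairs: 7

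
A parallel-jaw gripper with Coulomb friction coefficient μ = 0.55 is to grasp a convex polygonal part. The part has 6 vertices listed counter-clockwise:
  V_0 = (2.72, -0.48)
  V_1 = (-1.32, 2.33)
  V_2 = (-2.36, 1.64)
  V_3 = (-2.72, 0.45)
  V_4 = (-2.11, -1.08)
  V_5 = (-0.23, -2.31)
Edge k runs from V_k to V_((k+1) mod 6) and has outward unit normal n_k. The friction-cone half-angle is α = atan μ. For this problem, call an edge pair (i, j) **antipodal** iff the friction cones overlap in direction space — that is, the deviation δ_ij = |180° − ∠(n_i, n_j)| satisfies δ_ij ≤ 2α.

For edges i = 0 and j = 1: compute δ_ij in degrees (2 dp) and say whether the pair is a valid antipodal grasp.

δ = 111.62°, invalid

α = atan 0.55 = 28.81°;  2α = 57.62°
edge 0: e_0 = (-4.04, +2.81);  n_0 = (+0.5710, +0.8209)
edge 1: e_1 = (-1.04, -0.69);  n_1 = (-0.5528, +0.8333)
∠(n_0, n_1) = 68.38°
δ = |180° − 68.38°| = 111.62°
111.62° > 2α = 57.62°  →  invalid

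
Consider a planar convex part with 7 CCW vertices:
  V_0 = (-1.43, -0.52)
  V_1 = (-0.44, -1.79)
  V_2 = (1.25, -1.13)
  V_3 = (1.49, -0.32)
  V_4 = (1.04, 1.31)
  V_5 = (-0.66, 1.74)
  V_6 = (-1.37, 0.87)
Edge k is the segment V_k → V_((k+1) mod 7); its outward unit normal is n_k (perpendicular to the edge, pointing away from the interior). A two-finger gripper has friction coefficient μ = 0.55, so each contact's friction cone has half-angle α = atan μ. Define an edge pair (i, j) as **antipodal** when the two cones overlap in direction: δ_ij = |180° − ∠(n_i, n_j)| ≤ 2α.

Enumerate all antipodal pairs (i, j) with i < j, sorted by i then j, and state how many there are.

count = 9; pairs: (0,2), (0,3), (0,4), (1,4), (1,5), (2,5), (2,6), (3,5), (3,6)

α = atan 0.55 = 28.81°;  2α = 57.62°
n_0 = (-0.7887, -0.6148)
n_1 = (+0.3638, -0.9315)
n_2 = (+0.9588, -0.2841)
n_3 = (+0.9639, +0.2661)
n_4 = (+0.2452, +0.9695)
n_5 = (-0.7748, +0.6323)
n_6 = (-0.9991, +0.0431)
  (0,1): δ = 106.61°  ·
  (0,2): δ = 54.44°  ✓
  (0,3): δ = 22.50°  ✓
  (0,4): δ = 37.87°  ✓
  (0,5): δ = 102.84°  ·
  (0,6): δ = 139.59°  ·
  (1,2): δ = 127.84°  ·
  (1,3): δ = 95.90°  ·
  (1,4): δ = 35.53°  ✓
  (1,5): δ = 29.45°  ✓
  (1,6): δ = 66.20°  ·
  (2,3): δ = 148.06°  ·
  (2,4): δ = 87.69°  ·
  (2,5): δ = 22.71°  ✓
  (2,6): δ = 14.03°  ✓
  (3,4): δ = 119.63°  ·
  (3,5): δ = 54.65°  ✓
  (3,6): δ = 17.91°  ✓
  (4,5): δ = 115.02°  ·
  (4,6): δ = 78.28°  ·
  (5,6): δ = 143.25°  ·
antipodal pairs: 9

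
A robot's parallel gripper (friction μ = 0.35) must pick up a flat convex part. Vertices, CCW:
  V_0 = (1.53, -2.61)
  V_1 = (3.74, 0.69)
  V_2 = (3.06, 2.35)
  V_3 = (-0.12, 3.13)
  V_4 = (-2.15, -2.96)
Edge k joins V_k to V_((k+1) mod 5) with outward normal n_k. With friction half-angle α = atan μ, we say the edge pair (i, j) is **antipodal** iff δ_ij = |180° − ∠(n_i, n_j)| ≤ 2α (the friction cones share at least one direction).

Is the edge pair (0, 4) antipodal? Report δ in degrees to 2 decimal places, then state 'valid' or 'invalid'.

δ = 129.24°, invalid

α = atan 0.35 = 19.29°;  2α = 38.58°
edge 0: e_0 = (+2.21, +3.30);  n_0 = (+0.8309, -0.5564)
edge 4: e_4 = (+3.68, +0.35);  n_4 = (+0.0947, -0.9955)
∠(n_0, n_4) = 50.76°
δ = |180° − 50.76°| = 129.24°
129.24° > 2α = 38.58°  →  invalid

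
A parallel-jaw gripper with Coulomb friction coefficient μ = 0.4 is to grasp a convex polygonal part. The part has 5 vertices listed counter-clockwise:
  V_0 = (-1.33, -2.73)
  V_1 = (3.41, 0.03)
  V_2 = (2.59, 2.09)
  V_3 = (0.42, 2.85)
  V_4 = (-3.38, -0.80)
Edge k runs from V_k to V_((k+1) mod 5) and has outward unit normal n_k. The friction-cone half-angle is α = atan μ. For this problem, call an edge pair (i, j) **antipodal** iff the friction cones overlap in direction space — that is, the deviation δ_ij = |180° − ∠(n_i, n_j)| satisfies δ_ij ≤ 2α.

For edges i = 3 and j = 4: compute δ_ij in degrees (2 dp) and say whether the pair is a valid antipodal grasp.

δ = 87.12°, invalid

α = atan 0.4 = 21.80°;  2α = 43.60°
edge 3: e_3 = (-3.80, -3.65);  n_3 = (-0.6927, +0.7212)
edge 4: e_4 = (+2.05, -1.93);  n_4 = (-0.6855, -0.7281)
∠(n_3, n_4) = 92.88°
δ = |180° − 92.88°| = 87.12°
87.12° > 2α = 43.60°  →  invalid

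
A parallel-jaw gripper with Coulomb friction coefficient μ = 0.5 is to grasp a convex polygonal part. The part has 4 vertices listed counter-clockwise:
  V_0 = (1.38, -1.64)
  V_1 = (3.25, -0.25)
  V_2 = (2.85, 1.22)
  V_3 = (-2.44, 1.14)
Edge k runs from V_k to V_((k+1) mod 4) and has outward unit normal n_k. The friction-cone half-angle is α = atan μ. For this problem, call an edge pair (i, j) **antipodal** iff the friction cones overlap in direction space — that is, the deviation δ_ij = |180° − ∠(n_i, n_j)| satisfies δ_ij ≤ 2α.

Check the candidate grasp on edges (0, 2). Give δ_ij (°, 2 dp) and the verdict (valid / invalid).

δ = 35.76°, valid

α = atan 0.5 = 26.57°;  2α = 53.13°
edge 0: e_0 = (+1.87, +1.39);  n_0 = (+0.5966, -0.8026)
edge 2: e_2 = (-5.29, -0.08);  n_2 = (-0.0151, +0.9999)
∠(n_0, n_2) = 144.24°
δ = |180° − 144.24°| = 35.76°
35.76° ≤ 2α = 53.13°  →  valid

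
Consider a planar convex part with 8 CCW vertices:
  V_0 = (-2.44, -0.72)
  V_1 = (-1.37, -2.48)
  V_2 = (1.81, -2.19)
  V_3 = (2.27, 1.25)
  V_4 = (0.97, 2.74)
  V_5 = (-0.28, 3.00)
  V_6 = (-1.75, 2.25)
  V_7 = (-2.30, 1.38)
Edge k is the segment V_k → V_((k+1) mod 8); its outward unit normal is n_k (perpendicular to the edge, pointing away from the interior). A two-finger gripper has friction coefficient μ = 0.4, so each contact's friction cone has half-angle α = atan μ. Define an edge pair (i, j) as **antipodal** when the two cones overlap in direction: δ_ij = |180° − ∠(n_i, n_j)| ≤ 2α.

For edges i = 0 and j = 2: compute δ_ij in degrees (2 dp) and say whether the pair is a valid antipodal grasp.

δ = 38.91°, valid

α = atan 0.4 = 21.80°;  2α = 43.60°
edge 0: e_0 = (+1.07, -1.76);  n_0 = (-0.8545, -0.5195)
edge 2: e_2 = (+0.46, +3.44);  n_2 = (+0.9912, -0.1325)
∠(n_0, n_2) = 141.09°
δ = |180° − 141.09°| = 38.91°
38.91° ≤ 2α = 43.60°  →  valid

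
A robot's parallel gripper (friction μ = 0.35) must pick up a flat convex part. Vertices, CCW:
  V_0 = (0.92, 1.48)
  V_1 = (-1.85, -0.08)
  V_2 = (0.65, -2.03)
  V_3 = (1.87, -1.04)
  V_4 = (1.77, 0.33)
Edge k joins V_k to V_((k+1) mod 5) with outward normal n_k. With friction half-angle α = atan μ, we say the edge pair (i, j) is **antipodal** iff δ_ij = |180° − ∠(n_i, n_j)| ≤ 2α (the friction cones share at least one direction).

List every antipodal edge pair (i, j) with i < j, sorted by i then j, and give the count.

count = 2; pairs: (0,2), (1,4)

α = atan 0.35 = 19.29°;  2α = 38.58°
n_0 = (-0.4907, +0.8713)
n_1 = (-0.6150, -0.7885)
n_2 = (+0.6301, -0.7765)
n_3 = (+0.9973, +0.0728)
n_4 = (+0.8042, +0.5944)
  (0,1): δ = 67.34°  ·
  (0,2): δ = 9.67°  ✓
  (0,3): δ = 64.79°  ·
  (0,4): δ = 97.08°  ·
  (1,2): δ = 102.99°  ·
  (1,3): δ = 47.87°  ·
  (1,4): δ = 15.58°  ✓
  (2,3): δ = 124.88°  ·
  (2,4): δ = 92.59°  ·
  (3,4): δ = 147.71°  ·
antipodal pairs: 2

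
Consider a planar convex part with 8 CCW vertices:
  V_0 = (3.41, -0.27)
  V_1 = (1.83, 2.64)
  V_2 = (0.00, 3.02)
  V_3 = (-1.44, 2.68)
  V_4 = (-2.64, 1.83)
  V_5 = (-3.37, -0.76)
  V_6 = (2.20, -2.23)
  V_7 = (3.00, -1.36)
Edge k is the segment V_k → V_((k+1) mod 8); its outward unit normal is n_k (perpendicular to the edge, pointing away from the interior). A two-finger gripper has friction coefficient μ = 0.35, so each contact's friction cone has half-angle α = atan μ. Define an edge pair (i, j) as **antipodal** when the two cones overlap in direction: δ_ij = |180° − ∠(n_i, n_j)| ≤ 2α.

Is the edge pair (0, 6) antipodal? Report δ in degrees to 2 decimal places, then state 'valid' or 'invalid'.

α = atan 0.35 = 19.29°;  2α = 38.58°
edge 0: e_0 = (-1.58, +2.91);  n_0 = (+0.8788, +0.4772)
edge 6: e_6 = (+0.80, +0.87);  n_6 = (+0.7361, -0.6769)
∠(n_0, n_6) = 71.10°
δ = |180° − 71.10°| = 108.90°
108.90° > 2α = 38.58°  →  invalid

δ = 108.90°, invalid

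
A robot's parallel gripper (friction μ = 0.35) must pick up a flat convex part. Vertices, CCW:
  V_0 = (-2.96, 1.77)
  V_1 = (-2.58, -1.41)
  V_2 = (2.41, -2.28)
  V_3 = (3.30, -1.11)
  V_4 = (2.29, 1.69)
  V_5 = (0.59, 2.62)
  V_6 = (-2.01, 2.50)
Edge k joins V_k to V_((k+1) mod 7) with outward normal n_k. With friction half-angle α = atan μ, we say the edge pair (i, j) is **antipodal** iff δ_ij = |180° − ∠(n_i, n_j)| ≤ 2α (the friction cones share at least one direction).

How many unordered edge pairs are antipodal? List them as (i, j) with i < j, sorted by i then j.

count = 4; pairs: (0,3), (1,4), (1,5), (2,6)

α = atan 0.35 = 19.29°;  2α = 38.58°
n_0 = (-0.9929, -0.1187)
n_1 = (-0.1718, -0.9851)
n_2 = (+0.7959, -0.6054)
n_3 = (+0.9407, +0.3393)
n_4 = (+0.4799, +0.8773)
n_5 = (-0.0461, +0.9989)
n_6 = (-0.6093, +0.7929)
  (0,1): δ = 106.70°  ·
  (0,2): δ = 44.07°  ·
  (0,3): δ = 13.02°  ✓
  (0,4): δ = 54.50°  ·
  (0,5): δ = 85.83°  ·
  (0,6): δ = 120.73°  ·
  (1,2): δ = 117.37°  ·
  (1,3): δ = 60.27°  ·
  (1,4): δ = 18.79°  ✓
  (1,5): δ = 12.53°  ✓
  (1,6): δ = 47.43°  ·
  (2,3): δ = 122.91°  ·
  (2,4): δ = 81.42°  ·
  (2,5): δ = 50.10°  ·
  (2,6): δ = 15.20°  ✓
  (3,4): δ = 138.52°  ·
  (3,5): δ = 107.19°  ·
  (3,6): δ = 72.30°  ·
  (4,5): δ = 148.68°  ·
  (4,6): δ = 113.78°  ·
  (5,6): δ = 145.10°  ·
antipodal pairs: 4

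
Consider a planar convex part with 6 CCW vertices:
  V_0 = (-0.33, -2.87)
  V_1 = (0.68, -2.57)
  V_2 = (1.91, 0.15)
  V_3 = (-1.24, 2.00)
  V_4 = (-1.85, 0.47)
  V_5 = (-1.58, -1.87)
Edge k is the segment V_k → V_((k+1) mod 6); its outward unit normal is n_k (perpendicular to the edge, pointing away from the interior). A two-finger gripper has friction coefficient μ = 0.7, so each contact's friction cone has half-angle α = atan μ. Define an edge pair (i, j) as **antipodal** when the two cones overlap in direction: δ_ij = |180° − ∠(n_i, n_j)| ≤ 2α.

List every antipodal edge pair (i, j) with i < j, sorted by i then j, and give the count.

count = 6; pairs: (0,2), (0,3), (1,3), (1,4), (2,4), (2,5)

α = atan 0.7 = 34.99°;  2α = 69.98°
n_0 = (+0.2847, -0.9586)
n_1 = (+0.9112, -0.4120)
n_2 = (+0.5064, +0.8623)
n_3 = (-0.9289, +0.3703)
n_4 = (-0.9934, -0.1146)
n_5 = (-0.6247, -0.7809)
  (0,1): δ = 130.88°  ·
  (0,2): δ = 46.97°  ✓
  (0,3): δ = 51.72°  ✓
  (0,4): δ = 80.04°  ·
  (0,5): δ = 124.80°  ·
  (1,2): δ = 96.09°  ·
  (1,3): δ = 2.60°  ✓
  (1,4): δ = 30.91°  ✓
  (1,5): δ = 75.67°  ·
  (2,3): δ = 81.31°  ·
  (2,4): δ = 52.99°  ✓
  (2,5): δ = 8.23°  ✓
  (3,4): δ = 151.68°  ·
  (3,5): δ = 106.92°  ·
  (4,5): δ = 135.24°  ·
antipodal pairs: 6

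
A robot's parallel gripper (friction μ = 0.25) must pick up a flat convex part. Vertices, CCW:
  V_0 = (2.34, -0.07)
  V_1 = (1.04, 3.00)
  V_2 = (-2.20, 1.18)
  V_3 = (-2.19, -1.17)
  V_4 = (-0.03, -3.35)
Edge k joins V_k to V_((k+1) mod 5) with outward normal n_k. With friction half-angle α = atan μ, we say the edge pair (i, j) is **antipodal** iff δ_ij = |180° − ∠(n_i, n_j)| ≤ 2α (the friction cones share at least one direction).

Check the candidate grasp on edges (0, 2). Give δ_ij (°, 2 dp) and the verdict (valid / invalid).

α = atan 0.25 = 14.04°;  2α = 28.07°
edge 0: e_0 = (-1.30, +3.07);  n_0 = (+0.9208, +0.3899)
edge 2: e_2 = (+0.01, -2.35);  n_2 = (-1.0000, -0.0043)
∠(n_0, n_2) = 157.29°
δ = |180° − 157.29°| = 22.71°
22.71° ≤ 2α = 28.07°  →  valid

δ = 22.71°, valid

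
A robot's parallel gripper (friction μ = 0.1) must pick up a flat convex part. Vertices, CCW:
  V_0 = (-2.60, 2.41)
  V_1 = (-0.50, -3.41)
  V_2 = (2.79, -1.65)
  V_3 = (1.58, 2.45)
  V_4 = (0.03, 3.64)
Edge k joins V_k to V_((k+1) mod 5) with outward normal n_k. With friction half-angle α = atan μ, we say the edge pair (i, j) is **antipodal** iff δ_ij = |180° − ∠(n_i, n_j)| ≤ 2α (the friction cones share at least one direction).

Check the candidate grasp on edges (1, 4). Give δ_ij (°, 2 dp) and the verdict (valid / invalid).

δ = 3.08°, valid

α = atan 0.1 = 5.71°;  2α = 11.42°
edge 1: e_1 = (+3.29, +1.76);  n_1 = (+0.4717, -0.8818)
edge 4: e_4 = (-2.63, -1.23);  n_4 = (-0.4236, +0.9058)
∠(n_1, n_4) = 176.92°
δ = |180° − 176.92°| = 3.08°
3.08° ≤ 2α = 11.42°  →  valid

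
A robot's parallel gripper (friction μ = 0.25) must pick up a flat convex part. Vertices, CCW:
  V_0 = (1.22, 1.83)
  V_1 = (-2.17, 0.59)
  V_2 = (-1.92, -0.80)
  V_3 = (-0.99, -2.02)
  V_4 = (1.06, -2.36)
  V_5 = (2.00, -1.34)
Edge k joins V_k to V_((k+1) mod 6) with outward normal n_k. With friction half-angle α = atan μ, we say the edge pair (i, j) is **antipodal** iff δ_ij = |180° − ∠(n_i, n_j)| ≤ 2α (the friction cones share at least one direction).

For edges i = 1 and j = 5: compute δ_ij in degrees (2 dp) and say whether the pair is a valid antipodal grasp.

α = atan 0.25 = 14.04°;  2α = 28.07°
edge 1: e_1 = (+0.25, -1.39);  n_1 = (-0.9842, -0.1770)
edge 5: e_5 = (-0.78, +3.17);  n_5 = (+0.9710, +0.2389)
∠(n_1, n_5) = 176.37°
δ = |180° − 176.37°| = 3.63°
3.63° ≤ 2α = 28.07°  →  valid

δ = 3.63°, valid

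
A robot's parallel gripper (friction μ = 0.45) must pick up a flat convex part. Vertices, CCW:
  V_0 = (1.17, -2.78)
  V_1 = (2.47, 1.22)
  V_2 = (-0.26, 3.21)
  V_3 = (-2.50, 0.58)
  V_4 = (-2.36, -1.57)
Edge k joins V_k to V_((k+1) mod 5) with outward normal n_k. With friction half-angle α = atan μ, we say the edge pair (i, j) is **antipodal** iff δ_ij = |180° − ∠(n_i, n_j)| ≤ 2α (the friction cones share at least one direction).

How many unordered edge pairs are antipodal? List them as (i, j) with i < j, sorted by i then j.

α = atan 0.45 = 24.23°;  2α = 48.46°
n_0 = (+0.9510, -0.3091)
n_1 = (+0.5891, +0.8081)
n_2 = (-0.7613, +0.6484)
n_3 = (-0.9979, -0.0650)
n_4 = (-0.3243, -0.9460)
  (0,1): δ = 108.09°  ·
  (0,2): δ = 22.42°  ✓
  (0,3): δ = 21.73°  ✓
  (0,4): δ = 89.08°  ·
  (1,2): δ = 94.33°  ·
  (1,3): δ = 50.18°  ·
  (1,4): δ = 17.17°  ✓
  (2,3): δ = 135.85°  ·
  (2,4): δ = 68.50°  ·
  (3,4): δ = 112.65°  ·
antipodal pairs: 3

count = 3; pairs: (0,2), (0,3), (1,4)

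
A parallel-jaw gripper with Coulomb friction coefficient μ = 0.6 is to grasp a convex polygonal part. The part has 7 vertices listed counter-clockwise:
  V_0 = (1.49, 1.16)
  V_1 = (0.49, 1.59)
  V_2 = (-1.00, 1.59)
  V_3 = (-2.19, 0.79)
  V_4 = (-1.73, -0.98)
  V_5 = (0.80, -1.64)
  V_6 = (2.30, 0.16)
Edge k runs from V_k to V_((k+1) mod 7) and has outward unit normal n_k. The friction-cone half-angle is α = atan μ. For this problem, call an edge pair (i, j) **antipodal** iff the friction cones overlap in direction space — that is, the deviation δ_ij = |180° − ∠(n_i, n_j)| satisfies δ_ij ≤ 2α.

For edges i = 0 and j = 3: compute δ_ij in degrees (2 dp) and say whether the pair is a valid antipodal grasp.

α = atan 0.6 = 30.96°;  2α = 61.93°
edge 0: e_0 = (-1.00, +0.43);  n_0 = (+0.3950, +0.9187)
edge 3: e_3 = (+0.46, -1.77);  n_3 = (-0.9678, -0.2515)
∠(n_0, n_3) = 127.84°
δ = |180° − 127.84°| = 52.16°
52.16° ≤ 2α = 61.93°  →  valid

δ = 52.16°, valid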